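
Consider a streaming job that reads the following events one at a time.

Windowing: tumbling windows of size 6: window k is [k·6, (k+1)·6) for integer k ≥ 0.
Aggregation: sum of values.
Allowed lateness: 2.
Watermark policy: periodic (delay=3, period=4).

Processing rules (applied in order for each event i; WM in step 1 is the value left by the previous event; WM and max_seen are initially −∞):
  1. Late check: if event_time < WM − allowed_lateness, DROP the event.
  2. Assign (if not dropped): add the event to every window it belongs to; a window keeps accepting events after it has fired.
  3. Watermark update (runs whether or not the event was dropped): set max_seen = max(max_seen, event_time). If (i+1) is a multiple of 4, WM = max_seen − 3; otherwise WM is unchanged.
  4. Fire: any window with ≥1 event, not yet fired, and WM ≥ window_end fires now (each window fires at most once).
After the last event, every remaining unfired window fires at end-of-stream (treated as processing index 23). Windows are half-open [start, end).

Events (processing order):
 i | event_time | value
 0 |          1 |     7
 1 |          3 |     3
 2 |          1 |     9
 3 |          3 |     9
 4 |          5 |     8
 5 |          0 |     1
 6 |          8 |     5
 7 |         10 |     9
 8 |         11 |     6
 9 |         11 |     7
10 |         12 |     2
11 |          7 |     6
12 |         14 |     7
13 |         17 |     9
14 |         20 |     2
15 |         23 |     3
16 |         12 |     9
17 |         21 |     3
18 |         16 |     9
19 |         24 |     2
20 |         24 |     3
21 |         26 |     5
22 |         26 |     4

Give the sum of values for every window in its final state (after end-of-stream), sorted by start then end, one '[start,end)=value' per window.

[0,6)=37 [6,12)=33 [12,18)=18 [18,24)=8 [24,30)=14

i=0 t=1 v=7: → [0,6); WM=−∞
i=1 t=3 v=3: → [0,6); WM=−∞
i=2 t=1 v=9: → [0,6); WM=−∞
i=3 t=3 v=9: → [0,6); WM=0
i=4 t=5 v=8: → [0,6); WM=0
i=5 t=0 v=1: → [0,6); WM=0
i=6 t=8 v=5: → [6,12); WM=0
i=7 t=10 v=9: → [6,12); WM=7; [0,6) fires=37
i=8 t=11 v=6: → [6,12); WM=7
i=9 t=11 v=7: → [6,12); WM=7
i=10 t=12 v=2: → [12,18); WM=7
i=11 t=7 v=6: → [6,12); WM=9
i=12 t=14 v=7: → [12,18); WM=9
i=13 t=17 v=9: → [12,18); WM=9
i=14 t=20 v=2: → [18,24); WM=9
i=15 t=23 v=3: → [18,24); WM=20; [6,12) fires=33 [12,18) fires=18
i=16 t=12 v=9: DROP (t<20-2); WM=20
i=17 t=21 v=3: → [18,24); WM=20
i=18 t=16 v=9: DROP (t<20-2); WM=20
i=19 t=24 v=2: → [24,30); WM=21
i=20 t=24 v=3: → [24,30); WM=21
i=21 t=26 v=5: → [24,30); WM=21
i=22 t=26 v=4: → [24,30); WM=21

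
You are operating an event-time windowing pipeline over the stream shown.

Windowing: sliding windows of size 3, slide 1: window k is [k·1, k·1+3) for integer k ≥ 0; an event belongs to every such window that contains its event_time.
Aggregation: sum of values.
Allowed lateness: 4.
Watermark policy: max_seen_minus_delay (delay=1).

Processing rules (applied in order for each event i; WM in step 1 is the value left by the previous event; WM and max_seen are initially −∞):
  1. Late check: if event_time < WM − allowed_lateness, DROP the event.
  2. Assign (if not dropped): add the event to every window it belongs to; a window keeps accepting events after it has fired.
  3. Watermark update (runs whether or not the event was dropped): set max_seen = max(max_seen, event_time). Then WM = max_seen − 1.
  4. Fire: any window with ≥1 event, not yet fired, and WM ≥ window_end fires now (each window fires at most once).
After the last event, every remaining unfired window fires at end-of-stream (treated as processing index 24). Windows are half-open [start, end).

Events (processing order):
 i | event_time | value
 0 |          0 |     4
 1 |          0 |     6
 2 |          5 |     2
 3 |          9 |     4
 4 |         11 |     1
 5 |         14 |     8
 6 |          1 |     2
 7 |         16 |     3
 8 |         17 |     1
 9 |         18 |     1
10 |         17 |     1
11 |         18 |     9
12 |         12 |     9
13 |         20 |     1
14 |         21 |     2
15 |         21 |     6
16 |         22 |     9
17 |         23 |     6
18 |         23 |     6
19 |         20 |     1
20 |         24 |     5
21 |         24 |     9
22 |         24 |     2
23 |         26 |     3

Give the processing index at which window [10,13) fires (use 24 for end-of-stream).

5

i=0 t=0 v=4: → [0,3); WM=-1
i=1 t=0 v=6: → [0,3); WM=-1
i=2 t=5 v=2: → [5,8),[4,7),[3,6); WM=4; [0,3) fires=10
i=3 t=9 v=4: → [9,12),[8,11),[7,10); WM=8; [3,6) fires=2 [4,7) fires=2 [5,8) fires=2
i=4 t=11 v=1: → [11,14),[10,13),[9,12); WM=10; [7,10) fires=4
i=5 t=14 v=8: → [14,17),[13,16),[12,15); WM=13; [8,11) fires=4 [9,12) fires=5 [10,13) fires=1
i=6 t=1 v=2: DROP (t<13-4); WM=13
i=7 t=16 v=3: → [16,19),[15,18),[14,17); WM=15; [11,14) fires=1 [12,15) fires=8
i=8 t=17 v=1: → [17,20),[16,19),[15,18); WM=16; [13,16) fires=8
i=9 t=18 v=1: → [18,21),[17,20),[16,19); WM=17; [14,17) fires=11
i=10 t=17 v=1: → [17,20),[16,19),[15,18); WM=17
i=11 t=18 v=9: → [18,21),[17,20),[16,19); WM=17
i=12 t=12 v=9: DROP (t<17-4); WM=17
i=13 t=20 v=1: → [20,23),[19,22),[18,21); WM=19; [15,18) fires=5 [16,19) fires=15
i=14 t=21 v=2: → [21,24),[20,23),[19,22); WM=20; [17,20) fires=12
i=15 t=21 v=6: → [21,24),[20,23),[19,22); WM=20
i=16 t=22 v=9: → [22,25),[21,24),[20,23); WM=21; [18,21) fires=11
i=17 t=23 v=6: → [23,26),[22,25),[21,24); WM=22; [19,22) fires=9
i=18 t=23 v=6: → [23,26),[22,25),[21,24); WM=22
i=19 t=20 v=1: → [20,23),[19,22),[18,21); WM=22
i=20 t=24 v=5: → [24,27),[23,26),[22,25); WM=23; [20,23) fires=19
i=21 t=24 v=9: → [24,27),[23,26),[22,25); WM=23
i=22 t=24 v=2: → [24,27),[23,26),[22,25); WM=23
i=23 t=26 v=3: → [26,29),[25,28),[24,27); WM=25; [21,24) fires=29 [22,25) fires=37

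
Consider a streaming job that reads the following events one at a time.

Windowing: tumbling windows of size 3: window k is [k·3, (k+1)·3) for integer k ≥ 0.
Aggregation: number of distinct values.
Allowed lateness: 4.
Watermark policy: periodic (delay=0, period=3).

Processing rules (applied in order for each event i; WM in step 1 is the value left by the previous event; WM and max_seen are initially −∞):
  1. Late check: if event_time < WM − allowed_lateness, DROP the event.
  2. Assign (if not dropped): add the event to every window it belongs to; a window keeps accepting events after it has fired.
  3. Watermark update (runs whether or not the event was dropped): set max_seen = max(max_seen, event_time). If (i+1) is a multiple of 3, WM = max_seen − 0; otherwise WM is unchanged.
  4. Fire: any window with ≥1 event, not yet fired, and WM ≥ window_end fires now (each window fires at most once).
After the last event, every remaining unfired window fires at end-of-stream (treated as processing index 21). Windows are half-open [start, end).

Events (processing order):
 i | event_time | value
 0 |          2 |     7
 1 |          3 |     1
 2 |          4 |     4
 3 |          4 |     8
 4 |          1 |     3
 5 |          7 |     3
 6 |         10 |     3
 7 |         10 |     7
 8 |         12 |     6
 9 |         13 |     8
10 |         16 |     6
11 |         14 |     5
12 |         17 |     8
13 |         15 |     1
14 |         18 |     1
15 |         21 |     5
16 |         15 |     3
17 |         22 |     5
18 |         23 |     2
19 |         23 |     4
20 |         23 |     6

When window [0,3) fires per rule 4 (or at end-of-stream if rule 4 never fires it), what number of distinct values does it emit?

i=0 t=2 v=7: → [0,3); WM=−∞
i=1 t=3 v=1: → [3,6); WM=−∞
i=2 t=4 v=4: → [3,6); WM=4; [0,3) fires=1
i=3 t=4 v=8: → [3,6); WM=4
i=4 t=1 v=3: → [0,3); WM=4
i=5 t=7 v=3: → [6,9); WM=7; [3,6) fires=3
i=6 t=10 v=3: → [9,12); WM=7
i=7 t=10 v=7: → [9,12); WM=7
i=8 t=12 v=6: → [12,15); WM=12; [6,9) fires=1 [9,12) fires=2
i=9 t=13 v=8: → [12,15); WM=12
i=10 t=16 v=6: → [15,18); WM=12
i=11 t=14 v=5: → [12,15); WM=16; [12,15) fires=3
i=12 t=17 v=8: → [15,18); WM=16
i=13 t=15 v=1: → [15,18); WM=16
i=14 t=18 v=1: → [18,21); WM=18; [15,18) fires=3
i=15 t=21 v=5: → [21,24); WM=18
i=16 t=15 v=3: → [15,18); WM=18
i=17 t=22 v=5: → [21,24); WM=22; [18,21) fires=1
i=18 t=23 v=2: → [21,24); WM=22
i=19 t=23 v=4: → [21,24); WM=22
i=20 t=23 v=6: → [21,24); WM=23

1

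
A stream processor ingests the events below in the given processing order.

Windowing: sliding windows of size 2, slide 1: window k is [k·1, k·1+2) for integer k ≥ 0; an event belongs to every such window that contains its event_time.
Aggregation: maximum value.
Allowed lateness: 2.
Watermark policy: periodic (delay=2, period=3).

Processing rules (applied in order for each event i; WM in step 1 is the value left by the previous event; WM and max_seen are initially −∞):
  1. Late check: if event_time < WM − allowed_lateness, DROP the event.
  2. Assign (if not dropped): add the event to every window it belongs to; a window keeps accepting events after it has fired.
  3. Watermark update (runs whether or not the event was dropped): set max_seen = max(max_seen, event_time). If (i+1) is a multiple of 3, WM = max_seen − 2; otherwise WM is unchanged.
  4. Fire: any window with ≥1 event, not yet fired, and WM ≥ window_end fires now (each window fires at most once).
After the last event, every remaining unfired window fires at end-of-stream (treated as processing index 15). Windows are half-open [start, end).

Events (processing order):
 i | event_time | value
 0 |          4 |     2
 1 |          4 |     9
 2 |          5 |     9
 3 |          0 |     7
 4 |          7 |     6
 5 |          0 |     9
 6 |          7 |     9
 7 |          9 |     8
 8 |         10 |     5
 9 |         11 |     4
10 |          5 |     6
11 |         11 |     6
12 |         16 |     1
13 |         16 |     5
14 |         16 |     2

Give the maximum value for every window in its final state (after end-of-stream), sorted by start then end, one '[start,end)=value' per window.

i=0 t=4 v=2: → [4,6),[3,5); WM=−∞
i=1 t=4 v=9: → [4,6),[3,5); WM=−∞
i=2 t=5 v=9: → [5,7),[4,6); WM=3
i=3 t=0 v=7: DROP (t<3-2); WM=3
i=4 t=7 v=6: → [7,9),[6,8); WM=3
i=5 t=0 v=9: DROP (t<3-2); WM=5; [3,5) fires=9
i=6 t=7 v=9: → [7,9),[6,8); WM=5
i=7 t=9 v=8: → [9,11),[8,10); WM=5
i=8 t=10 v=5: → [10,12),[9,11); WM=8; [4,6) fires=9 [5,7) fires=9 [6,8) fires=9
i=9 t=11 v=4: → [11,13),[10,12); WM=8
i=10 t=5 v=6: DROP (t<8-2); WM=8
i=11 t=11 v=6: → [11,13),[10,12); WM=9; [7,9) fires=9
i=12 t=16 v=1: → [16,18),[15,17); WM=9
i=13 t=16 v=5: → [16,18),[15,17); WM=9
i=14 t=16 v=2: → [16,18),[15,17); WM=14; [8,10) fires=8 [9,11) fires=8 [10,12) fires=6 [11,13) fires=6

[3,5)=9 [4,6)=9 [5,7)=9 [6,8)=9 [7,9)=9 [8,10)=8 [9,11)=8 [10,12)=6 [11,13)=6 [15,17)=5 [16,18)=5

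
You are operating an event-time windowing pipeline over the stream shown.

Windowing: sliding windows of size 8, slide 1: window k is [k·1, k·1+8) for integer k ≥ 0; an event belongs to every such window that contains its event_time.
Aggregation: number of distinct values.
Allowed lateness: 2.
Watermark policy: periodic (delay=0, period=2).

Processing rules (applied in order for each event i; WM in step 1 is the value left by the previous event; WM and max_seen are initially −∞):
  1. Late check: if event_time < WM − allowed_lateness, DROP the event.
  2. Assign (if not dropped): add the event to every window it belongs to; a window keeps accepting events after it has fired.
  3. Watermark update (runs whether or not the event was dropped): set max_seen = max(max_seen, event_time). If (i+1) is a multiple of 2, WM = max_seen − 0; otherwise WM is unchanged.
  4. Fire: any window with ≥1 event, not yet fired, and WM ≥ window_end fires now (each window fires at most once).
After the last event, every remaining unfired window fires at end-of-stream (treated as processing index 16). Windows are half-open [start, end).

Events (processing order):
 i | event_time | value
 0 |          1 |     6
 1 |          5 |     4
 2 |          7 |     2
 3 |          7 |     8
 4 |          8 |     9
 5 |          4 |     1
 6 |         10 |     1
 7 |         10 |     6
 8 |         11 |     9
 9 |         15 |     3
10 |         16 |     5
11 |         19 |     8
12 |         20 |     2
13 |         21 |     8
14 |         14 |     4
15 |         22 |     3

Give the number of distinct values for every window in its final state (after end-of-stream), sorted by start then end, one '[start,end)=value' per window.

[0,8)=4 [1,9)=5 [2,10)=4 [3,11)=6 [4,12)=6 [5,13)=6 [6,14)=5 [7,15)=5 [8,16)=4 [9,17)=5 [10,18)=5 [11,19)=3 [12,20)=3 [13,21)=4 [14,22)=4 [15,23)=4 [16,24)=4 [17,25)=3 [18,26)=3 [19,27)=3 [20,28)=3 [21,29)=2 [22,30)=1

i=0 t=1 v=6: → [1,9),[0,8); WM=−∞
i=1 t=5 v=4: → [5,13),[4,12),[3,11),[2,10),[1,9),[0,8); WM=5
i=2 t=7 v=2: → [7,15),[6,14),[5,13),[4,12),[3,11),[2,10),[1,9),[0,8); WM=5
i=3 t=7 v=8: → [7,15),[6,14),[5,13),[4,12),[3,11),[2,10),[1,9),[0,8); WM=7
i=4 t=8 v=9: → [8,16),[7,15),[6,14),[5,13),[4,12),[3,11),[2,10),[1,9); WM=7
i=5 t=4 v=1: DROP (t<7-2); WM=8; [0,8) fires=4
i=6 t=10 v=1: → [10,18),[9,17),[8,16),[7,15),[6,14),[5,13),[4,12),[3,11); WM=8
i=7 t=10 v=6: → [10,18),[9,17),[8,16),[7,15),[6,14),[5,13),[4,12),[3,11); WM=10; [1,9) fires=5 [2,10) fires=4
i=8 t=11 v=9: → [11,19),[10,18),[9,17),[8,16),[7,15),[6,14),[5,13),[4,12); WM=10
i=9 t=15 v=3: → [15,23),[14,22),[13,21),[12,20),[11,19),[10,18),[9,17),[8,16); WM=15; [3,11) fires=6 [4,12) fires=6 [5,13) fires=6 [6,14) fires=5 [7,15) fires=5
i=10 t=16 v=5: → [16,24),[15,23),[14,22),[13,21),[12,20),[11,19),[10,18),[9,17); WM=15
i=11 t=19 v=8: → [19,27),[18,26),[17,25),[16,24),[15,23),[14,22),[13,21),[12,20); WM=19; [8,16) fires=4 [9,17) fires=5 [10,18) fires=5 [11,19) fires=3
i=12 t=20 v=2: → [20,28),[19,27),[18,26),[17,25),[16,24),[15,23),[14,22),[13,21); WM=19
i=13 t=21 v=8: → [21,29),[20,28),[19,27),[18,26),[17,25),[16,24),[15,23),[14,22); WM=21; [12,20) fires=3 [13,21) fires=4
i=14 t=14 v=4: DROP (t<21-2); WM=21
i=15 t=22 v=3: → [22,30),[21,29),[20,28),[19,27),[18,26),[17,25),[16,24),[15,23); WM=22; [14,22) fires=4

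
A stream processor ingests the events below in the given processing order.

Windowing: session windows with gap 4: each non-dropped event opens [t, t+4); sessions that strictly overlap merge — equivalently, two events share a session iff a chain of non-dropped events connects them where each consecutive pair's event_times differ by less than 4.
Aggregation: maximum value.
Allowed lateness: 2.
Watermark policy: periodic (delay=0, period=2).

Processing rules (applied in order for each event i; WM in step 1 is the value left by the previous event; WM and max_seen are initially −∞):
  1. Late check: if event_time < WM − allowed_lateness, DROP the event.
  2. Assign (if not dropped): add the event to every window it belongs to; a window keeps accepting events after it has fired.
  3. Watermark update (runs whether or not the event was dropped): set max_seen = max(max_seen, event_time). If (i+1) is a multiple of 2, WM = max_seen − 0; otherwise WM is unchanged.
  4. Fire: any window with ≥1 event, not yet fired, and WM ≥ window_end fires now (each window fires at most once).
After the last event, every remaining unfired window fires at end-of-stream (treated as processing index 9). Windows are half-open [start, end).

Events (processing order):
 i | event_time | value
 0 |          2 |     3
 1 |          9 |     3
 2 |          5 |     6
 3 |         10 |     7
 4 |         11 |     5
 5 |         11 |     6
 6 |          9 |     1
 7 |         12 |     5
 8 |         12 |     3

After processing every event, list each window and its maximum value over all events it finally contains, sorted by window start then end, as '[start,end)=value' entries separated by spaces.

[2,6)=3 [9,16)=7

i=0 t=2 v=3: → [2,6); WM=−∞
i=1 t=9 v=3: → [9,13); WM=9
i=2 t=5 v=6: DROP (t<9-2); WM=9
i=3 t=10 v=7: → [9,14); WM=10
i=4 t=11 v=5: → [9,15); WM=10
i=5 t=11 v=6: → [9,15); WM=11
i=6 t=9 v=1: → [9,15); WM=11
i=7 t=12 v=5: → [9,16); WM=12
i=8 t=12 v=3: → [9,16); WM=12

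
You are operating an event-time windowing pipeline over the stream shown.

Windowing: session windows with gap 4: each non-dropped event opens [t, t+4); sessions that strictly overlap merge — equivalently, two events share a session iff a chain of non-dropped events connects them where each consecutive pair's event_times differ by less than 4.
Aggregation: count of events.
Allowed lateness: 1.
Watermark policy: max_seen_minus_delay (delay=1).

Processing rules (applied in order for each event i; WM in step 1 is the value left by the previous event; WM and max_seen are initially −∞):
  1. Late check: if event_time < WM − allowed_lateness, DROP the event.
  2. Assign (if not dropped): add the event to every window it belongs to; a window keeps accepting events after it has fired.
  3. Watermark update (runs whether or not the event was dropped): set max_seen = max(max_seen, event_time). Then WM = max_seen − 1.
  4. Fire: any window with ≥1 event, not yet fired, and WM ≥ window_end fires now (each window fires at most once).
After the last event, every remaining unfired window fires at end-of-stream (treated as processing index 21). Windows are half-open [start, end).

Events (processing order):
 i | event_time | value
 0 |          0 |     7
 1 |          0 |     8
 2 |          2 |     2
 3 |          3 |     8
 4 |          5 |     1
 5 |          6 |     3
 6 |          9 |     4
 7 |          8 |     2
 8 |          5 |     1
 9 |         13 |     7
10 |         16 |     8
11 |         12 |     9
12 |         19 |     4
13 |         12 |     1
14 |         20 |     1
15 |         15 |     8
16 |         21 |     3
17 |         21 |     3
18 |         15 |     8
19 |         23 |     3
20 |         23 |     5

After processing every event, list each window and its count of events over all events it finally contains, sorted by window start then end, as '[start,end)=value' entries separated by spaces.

[0,13)=8 [13,27)=8

i=0 t=0 v=7: → [0,4); WM=-1
i=1 t=0 v=8: → [0,4); WM=-1
i=2 t=2 v=2: → [0,6); WM=1
i=3 t=3 v=8: → [0,7); WM=2
i=4 t=5 v=1: → [0,9); WM=4
i=5 t=6 v=3: → [0,10); WM=5
i=6 t=9 v=4: → [0,13); WM=8
i=7 t=8 v=2: → [0,13); WM=8
i=8 t=5 v=1: DROP (t<8-1); WM=8
i=9 t=13 v=7: → [13,17); WM=12
i=10 t=16 v=8: → [13,20); WM=15
i=11 t=12 v=9: DROP (t<15-1); WM=15
i=12 t=19 v=4: → [13,23); WM=18
i=13 t=12 v=1: DROP (t<18-1); WM=18
i=14 t=20 v=1: → [13,24); WM=19
i=15 t=15 v=8: DROP (t<19-1); WM=19
i=16 t=21 v=3: → [13,25); WM=20
i=17 t=21 v=3: → [13,25); WM=20
i=18 t=15 v=8: DROP (t<20-1); WM=20
i=19 t=23 v=3: → [13,27); WM=22
i=20 t=23 v=5: → [13,27); WM=22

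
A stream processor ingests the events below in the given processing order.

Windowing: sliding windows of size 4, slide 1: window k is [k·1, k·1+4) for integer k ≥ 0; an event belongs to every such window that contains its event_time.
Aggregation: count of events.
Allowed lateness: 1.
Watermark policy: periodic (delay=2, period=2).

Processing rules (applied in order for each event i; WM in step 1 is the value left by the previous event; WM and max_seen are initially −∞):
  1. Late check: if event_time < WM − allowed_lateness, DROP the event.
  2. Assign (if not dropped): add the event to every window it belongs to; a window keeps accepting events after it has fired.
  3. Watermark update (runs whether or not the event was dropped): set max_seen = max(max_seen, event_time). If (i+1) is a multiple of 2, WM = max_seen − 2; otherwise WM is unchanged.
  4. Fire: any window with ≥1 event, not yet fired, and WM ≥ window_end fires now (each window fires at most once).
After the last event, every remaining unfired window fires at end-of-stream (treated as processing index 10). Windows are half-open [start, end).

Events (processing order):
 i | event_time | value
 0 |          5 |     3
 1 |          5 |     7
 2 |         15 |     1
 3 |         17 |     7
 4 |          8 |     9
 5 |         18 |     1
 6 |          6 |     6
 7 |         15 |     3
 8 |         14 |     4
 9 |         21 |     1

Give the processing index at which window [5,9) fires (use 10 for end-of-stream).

i=0 t=5 v=3: → [5,9),[4,8),[3,7),[2,6); WM=−∞
i=1 t=5 v=7: → [5,9),[4,8),[3,7),[2,6); WM=3
i=2 t=15 v=1: → [15,19),[14,18),[13,17),[12,16); WM=3
i=3 t=17 v=7: → [17,21),[16,20),[15,19),[14,18); WM=15; [2,6) fires=2 [3,7) fires=2 [4,8) fires=2 [5,9) fires=2
i=4 t=8 v=9: DROP (t<15-1); WM=15
i=5 t=18 v=1: → [18,22),[17,21),[16,20),[15,19); WM=16; [12,16) fires=1
i=6 t=6 v=6: DROP (t<16-1); WM=16
i=7 t=15 v=3: → [15,19),[14,18),[13,17),[12,16); WM=16
i=8 t=14 v=4: DROP (t<16-1); WM=16
i=9 t=21 v=1: → [21,25),[20,24),[19,23),[18,22); WM=19; [13,17) fires=2 [14,18) fires=3 [15,19) fires=4

3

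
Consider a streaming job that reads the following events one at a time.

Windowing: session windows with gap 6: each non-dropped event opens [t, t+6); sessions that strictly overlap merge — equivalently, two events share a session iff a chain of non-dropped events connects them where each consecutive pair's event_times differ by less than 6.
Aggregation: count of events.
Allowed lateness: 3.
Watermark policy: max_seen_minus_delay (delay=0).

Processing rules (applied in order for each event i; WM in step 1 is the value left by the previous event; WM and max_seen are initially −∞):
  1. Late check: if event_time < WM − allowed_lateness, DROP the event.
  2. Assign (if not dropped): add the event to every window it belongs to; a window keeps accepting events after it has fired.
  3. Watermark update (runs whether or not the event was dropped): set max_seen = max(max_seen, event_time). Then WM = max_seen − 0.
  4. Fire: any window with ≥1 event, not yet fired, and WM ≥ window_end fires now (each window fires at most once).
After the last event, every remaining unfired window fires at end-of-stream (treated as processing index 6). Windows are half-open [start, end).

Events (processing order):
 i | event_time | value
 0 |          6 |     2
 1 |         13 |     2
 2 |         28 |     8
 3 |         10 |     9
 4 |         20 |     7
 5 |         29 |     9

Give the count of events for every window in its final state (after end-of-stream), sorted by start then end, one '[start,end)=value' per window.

[6,12)=1 [13,19)=1 [28,35)=2

i=0 t=6 v=2: → [6,12); WM=6
i=1 t=13 v=2: → [13,19); WM=13
i=2 t=28 v=8: → [28,34); WM=28
i=3 t=10 v=9: DROP (t<28-3); WM=28
i=4 t=20 v=7: DROP (t<28-3); WM=28
i=5 t=29 v=9: → [28,35); WM=29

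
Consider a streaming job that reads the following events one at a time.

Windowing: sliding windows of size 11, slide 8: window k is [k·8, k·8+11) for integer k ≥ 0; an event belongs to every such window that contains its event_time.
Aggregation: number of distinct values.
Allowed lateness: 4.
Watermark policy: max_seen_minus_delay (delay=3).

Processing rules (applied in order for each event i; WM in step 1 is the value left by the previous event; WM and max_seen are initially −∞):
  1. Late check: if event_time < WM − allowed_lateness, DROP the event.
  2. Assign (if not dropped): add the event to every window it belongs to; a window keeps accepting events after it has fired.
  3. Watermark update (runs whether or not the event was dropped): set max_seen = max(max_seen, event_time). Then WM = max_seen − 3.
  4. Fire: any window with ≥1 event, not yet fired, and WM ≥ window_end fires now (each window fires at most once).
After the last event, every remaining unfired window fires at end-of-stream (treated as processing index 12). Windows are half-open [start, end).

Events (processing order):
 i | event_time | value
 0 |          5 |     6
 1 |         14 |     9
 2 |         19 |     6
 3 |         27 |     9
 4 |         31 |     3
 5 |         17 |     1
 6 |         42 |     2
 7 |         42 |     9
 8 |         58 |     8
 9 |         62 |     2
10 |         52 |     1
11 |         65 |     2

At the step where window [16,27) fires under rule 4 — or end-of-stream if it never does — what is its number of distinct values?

i=0 t=5 v=6: → [0,11); WM=2
i=1 t=14 v=9: → [8,19); WM=11; [0,11) fires=1
i=2 t=19 v=6: → [16,27); WM=16
i=3 t=27 v=9: → [24,35); WM=24; [8,19) fires=1
i=4 t=31 v=3: → [24,35); WM=28; [16,27) fires=1
i=5 t=17 v=1: DROP (t<28-4); WM=28
i=6 t=42 v=2: → [40,51),[32,43); WM=39; [24,35) fires=2
i=7 t=42 v=9: → [40,51),[32,43); WM=39
i=8 t=58 v=8: → [56,67),[48,59); WM=55; [32,43) fires=2 [40,51) fires=2
i=9 t=62 v=2: → [56,67); WM=59; [48,59) fires=1
i=10 t=52 v=1: DROP (t<59-4); WM=59
i=11 t=65 v=2: → [64,75),[56,67); WM=62

1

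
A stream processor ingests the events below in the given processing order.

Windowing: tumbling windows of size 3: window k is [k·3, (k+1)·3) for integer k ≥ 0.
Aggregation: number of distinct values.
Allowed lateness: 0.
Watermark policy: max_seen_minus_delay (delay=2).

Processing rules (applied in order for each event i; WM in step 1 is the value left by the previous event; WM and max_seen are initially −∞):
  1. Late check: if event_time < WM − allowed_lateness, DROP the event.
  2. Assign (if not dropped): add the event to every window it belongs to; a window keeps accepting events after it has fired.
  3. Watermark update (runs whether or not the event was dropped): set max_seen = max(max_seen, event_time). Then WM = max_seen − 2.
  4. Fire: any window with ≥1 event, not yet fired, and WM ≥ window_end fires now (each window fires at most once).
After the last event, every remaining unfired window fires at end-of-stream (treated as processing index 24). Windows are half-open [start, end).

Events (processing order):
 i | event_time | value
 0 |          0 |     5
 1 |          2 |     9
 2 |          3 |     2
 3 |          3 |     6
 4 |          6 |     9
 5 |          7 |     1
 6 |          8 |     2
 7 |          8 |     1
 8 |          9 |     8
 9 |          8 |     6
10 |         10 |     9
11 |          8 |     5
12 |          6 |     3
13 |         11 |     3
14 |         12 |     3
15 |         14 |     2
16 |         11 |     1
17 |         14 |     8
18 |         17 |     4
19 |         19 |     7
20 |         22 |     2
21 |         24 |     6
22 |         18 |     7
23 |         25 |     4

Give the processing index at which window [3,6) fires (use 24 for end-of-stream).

i=0 t=0 v=5: → [0,3); WM=-2
i=1 t=2 v=9: → [0,3); WM=0
i=2 t=3 v=2: → [3,6); WM=1
i=3 t=3 v=6: → [3,6); WM=1
i=4 t=6 v=9: → [6,9); WM=4; [0,3) fires=2
i=5 t=7 v=1: → [6,9); WM=5
i=6 t=8 v=2: → [6,9); WM=6; [3,6) fires=2
i=7 t=8 v=1: → [6,9); WM=6
i=8 t=9 v=8: → [9,12); WM=7
i=9 t=8 v=6: → [6,9); WM=7
i=10 t=10 v=9: → [9,12); WM=8
i=11 t=8 v=5: → [6,9); WM=8
i=12 t=6 v=3: DROP (t<8-0); WM=8
i=13 t=11 v=3: → [9,12); WM=9; [6,9) fires=5
i=14 t=12 v=3: → [12,15); WM=10
i=15 t=14 v=2: → [12,15); WM=12; [9,12) fires=3
i=16 t=11 v=1: DROP (t<12-0); WM=12
i=17 t=14 v=8: → [12,15); WM=12
i=18 t=17 v=4: → [15,18); WM=15; [12,15) fires=3
i=19 t=19 v=7: → [18,21); WM=17
i=20 t=22 v=2: → [21,24); WM=20; [15,18) fires=1
i=21 t=24 v=6: → [24,27); WM=22; [18,21) fires=1
i=22 t=18 v=7: DROP (t<22-0); WM=22
i=23 t=25 v=4: → [24,27); WM=23

6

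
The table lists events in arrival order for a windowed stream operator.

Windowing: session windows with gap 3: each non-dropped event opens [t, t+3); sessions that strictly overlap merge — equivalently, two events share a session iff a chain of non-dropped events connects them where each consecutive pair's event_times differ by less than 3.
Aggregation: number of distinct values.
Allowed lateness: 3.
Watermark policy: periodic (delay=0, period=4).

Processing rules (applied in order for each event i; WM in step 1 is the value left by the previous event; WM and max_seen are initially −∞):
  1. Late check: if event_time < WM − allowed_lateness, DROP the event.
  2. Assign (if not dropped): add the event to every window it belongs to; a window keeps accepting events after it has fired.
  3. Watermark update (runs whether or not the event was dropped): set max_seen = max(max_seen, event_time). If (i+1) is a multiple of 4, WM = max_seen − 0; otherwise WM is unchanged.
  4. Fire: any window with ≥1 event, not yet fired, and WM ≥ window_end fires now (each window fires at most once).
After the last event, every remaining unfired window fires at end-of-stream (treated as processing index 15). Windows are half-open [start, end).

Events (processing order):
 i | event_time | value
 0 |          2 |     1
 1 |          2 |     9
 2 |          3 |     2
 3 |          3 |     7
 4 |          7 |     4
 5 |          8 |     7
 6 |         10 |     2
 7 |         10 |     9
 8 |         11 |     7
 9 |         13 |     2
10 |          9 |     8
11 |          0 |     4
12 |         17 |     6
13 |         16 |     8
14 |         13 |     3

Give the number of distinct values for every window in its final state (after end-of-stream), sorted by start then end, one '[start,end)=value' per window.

[2,6)=4 [7,16)=6 [16,20)=2

i=0 t=2 v=1: → [2,5); WM=−∞
i=1 t=2 v=9: → [2,5); WM=−∞
i=2 t=3 v=2: → [2,6); WM=−∞
i=3 t=3 v=7: → [2,6); WM=3
i=4 t=7 v=4: → [7,10); WM=3
i=5 t=8 v=7: → [7,11); WM=3
i=6 t=10 v=2: → [7,13); WM=3
i=7 t=10 v=9: → [7,13); WM=10
i=8 t=11 v=7: → [7,14); WM=10
i=9 t=13 v=2: → [7,16); WM=10
i=10 t=9 v=8: → [7,16); WM=10
i=11 t=0 v=4: DROP (t<10-3); WM=13
i=12 t=17 v=6: → [17,20); WM=13
i=13 t=16 v=8: → [16,20); WM=13
i=14 t=13 v=3: → [7,16); WM=13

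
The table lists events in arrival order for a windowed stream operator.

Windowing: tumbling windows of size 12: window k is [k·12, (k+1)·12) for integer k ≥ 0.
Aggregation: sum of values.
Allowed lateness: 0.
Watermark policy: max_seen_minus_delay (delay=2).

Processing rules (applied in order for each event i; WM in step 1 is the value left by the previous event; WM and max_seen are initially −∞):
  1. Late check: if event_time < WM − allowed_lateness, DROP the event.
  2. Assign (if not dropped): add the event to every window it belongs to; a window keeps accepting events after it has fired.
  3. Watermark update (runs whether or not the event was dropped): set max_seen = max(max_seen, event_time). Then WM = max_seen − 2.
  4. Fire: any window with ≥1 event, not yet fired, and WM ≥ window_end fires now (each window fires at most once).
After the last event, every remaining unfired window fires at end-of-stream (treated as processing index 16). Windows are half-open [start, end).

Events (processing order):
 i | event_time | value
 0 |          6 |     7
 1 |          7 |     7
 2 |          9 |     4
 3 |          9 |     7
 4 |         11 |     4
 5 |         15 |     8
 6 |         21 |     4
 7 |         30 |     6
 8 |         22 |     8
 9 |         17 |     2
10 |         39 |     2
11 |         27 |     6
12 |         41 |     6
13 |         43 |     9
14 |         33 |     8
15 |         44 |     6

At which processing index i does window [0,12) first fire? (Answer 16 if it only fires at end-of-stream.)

i=0 t=6 v=7: → [0,12); WM=4
i=1 t=7 v=7: → [0,12); WM=5
i=2 t=9 v=4: → [0,12); WM=7
i=3 t=9 v=7: → [0,12); WM=7
i=4 t=11 v=4: → [0,12); WM=9
i=5 t=15 v=8: → [12,24); WM=13; [0,12) fires=29
i=6 t=21 v=4: → [12,24); WM=19
i=7 t=30 v=6: → [24,36); WM=28; [12,24) fires=12
i=8 t=22 v=8: DROP (t<28-0); WM=28
i=9 t=17 v=2: DROP (t<28-0); WM=28
i=10 t=39 v=2: → [36,48); WM=37; [24,36) fires=6
i=11 t=27 v=6: DROP (t<37-0); WM=37
i=12 t=41 v=6: → [36,48); WM=39
i=13 t=43 v=9: → [36,48); WM=41
i=14 t=33 v=8: DROP (t<41-0); WM=41
i=15 t=44 v=6: → [36,48); WM=42

5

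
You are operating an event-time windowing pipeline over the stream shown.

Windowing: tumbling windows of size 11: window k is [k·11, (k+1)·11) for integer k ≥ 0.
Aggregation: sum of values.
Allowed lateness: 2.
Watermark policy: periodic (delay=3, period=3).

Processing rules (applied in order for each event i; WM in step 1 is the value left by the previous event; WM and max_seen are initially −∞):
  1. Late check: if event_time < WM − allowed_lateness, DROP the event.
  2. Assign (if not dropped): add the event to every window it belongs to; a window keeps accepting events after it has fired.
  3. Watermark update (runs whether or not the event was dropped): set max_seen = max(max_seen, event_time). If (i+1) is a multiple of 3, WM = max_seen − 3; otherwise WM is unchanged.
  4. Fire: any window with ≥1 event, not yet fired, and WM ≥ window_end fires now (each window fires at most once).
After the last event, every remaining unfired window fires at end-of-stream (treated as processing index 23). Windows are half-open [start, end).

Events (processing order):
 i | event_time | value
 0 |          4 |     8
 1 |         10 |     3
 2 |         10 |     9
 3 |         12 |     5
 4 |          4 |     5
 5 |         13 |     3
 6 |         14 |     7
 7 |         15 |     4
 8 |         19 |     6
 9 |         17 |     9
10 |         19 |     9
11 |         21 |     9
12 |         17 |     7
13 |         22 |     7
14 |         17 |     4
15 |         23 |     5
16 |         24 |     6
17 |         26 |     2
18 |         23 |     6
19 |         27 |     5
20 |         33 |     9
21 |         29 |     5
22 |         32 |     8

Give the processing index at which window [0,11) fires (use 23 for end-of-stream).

8

i=0 t=4 v=8: → [0,11); WM=−∞
i=1 t=10 v=3: → [0,11); WM=−∞
i=2 t=10 v=9: → [0,11); WM=7
i=3 t=12 v=5: → [11,22); WM=7
i=4 t=4 v=5: DROP (t<7-2); WM=7
i=5 t=13 v=3: → [11,22); WM=10
i=6 t=14 v=7: → [11,22); WM=10
i=7 t=15 v=4: → [11,22); WM=10
i=8 t=19 v=6: → [11,22); WM=16; [0,11) fires=20
i=9 t=17 v=9: → [11,22); WM=16
i=10 t=19 v=9: → [11,22); WM=16
i=11 t=21 v=9: → [11,22); WM=18
i=12 t=17 v=7: → [11,22); WM=18
i=13 t=22 v=7: → [22,33); WM=18
i=14 t=17 v=4: → [11,22); WM=19
i=15 t=23 v=5: → [22,33); WM=19
i=16 t=24 v=6: → [22,33); WM=19
i=17 t=26 v=2: → [22,33); WM=23; [11,22) fires=63
i=18 t=23 v=6: → [22,33); WM=23
i=19 t=27 v=5: → [22,33); WM=23
i=20 t=33 v=9: → [33,44); WM=30
i=21 t=29 v=5: → [22,33); WM=30
i=22 t=32 v=8: → [22,33); WM=30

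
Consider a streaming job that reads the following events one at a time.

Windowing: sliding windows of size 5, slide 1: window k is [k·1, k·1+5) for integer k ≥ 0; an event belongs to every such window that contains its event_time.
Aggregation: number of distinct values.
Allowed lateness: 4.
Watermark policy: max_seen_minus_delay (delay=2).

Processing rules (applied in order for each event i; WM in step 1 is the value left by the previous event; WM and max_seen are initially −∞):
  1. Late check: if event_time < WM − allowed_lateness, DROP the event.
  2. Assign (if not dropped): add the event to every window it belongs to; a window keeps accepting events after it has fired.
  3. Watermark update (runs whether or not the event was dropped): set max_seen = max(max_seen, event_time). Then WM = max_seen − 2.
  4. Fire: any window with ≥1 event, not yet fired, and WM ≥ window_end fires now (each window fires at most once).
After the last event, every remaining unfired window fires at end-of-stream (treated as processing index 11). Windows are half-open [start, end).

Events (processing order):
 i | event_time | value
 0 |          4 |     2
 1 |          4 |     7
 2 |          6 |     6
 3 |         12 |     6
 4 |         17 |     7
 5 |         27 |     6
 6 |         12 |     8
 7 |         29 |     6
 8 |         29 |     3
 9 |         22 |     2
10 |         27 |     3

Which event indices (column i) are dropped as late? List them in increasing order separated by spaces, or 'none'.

i=0 t=4 v=2: → [4,9),[3,8),[2,7),[1,6),[0,5); WM=2
i=1 t=4 v=7: → [4,9),[3,8),[2,7),[1,6),[0,5); WM=2
i=2 t=6 v=6: → [6,11),[5,10),[4,9),[3,8),[2,7); WM=4
i=3 t=12 v=6: → [12,17),[11,16),[10,15),[9,14),[8,13); WM=10; [0,5) fires=2 [1,6) fires=2 [2,7) fires=3 [3,8) fires=3 [4,9) fires=3 [5,10) fires=1
i=4 t=17 v=7: → [17,22),[16,21),[15,20),[14,19),[13,18); WM=15; [6,11) fires=1 [8,13) fires=1 [9,14) fires=1 [10,15) fires=1
i=5 t=27 v=6: → [27,32),[26,31),[25,30),[24,29),[23,28); WM=25; [11,16) fires=1 [12,17) fires=1 [13,18) fires=1 [14,19) fires=1 [15,20) fires=1 [16,21) fires=1 [17,22) fires=1
i=6 t=12 v=8: DROP (t<25-4); WM=25
i=7 t=29 v=6: → [29,34),[28,33),[27,32),[26,31),[25,30); WM=27
i=8 t=29 v=3: → [29,34),[28,33),[27,32),[26,31),[25,30); WM=27
i=9 t=22 v=2: DROP (t<27-4); WM=27
i=10 t=27 v=3: → [27,32),[26,31),[25,30),[24,29),[23,28); WM=27

6 9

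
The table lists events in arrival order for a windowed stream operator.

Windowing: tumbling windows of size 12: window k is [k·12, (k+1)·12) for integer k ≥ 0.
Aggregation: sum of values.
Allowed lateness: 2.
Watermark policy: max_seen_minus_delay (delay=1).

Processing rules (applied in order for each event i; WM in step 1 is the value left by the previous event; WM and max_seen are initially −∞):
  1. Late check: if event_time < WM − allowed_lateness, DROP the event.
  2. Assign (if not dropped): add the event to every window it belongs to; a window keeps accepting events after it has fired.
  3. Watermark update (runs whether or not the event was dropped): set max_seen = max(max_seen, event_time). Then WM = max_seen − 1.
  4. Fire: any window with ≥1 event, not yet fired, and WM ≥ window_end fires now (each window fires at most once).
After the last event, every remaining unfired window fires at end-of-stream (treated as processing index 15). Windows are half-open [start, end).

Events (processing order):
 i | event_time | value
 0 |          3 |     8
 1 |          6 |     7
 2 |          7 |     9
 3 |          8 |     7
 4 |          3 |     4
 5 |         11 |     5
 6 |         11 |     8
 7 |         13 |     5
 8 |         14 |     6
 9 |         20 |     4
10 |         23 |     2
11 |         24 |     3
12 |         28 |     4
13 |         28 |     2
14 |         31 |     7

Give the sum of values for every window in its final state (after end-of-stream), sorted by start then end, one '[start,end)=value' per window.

[0,12)=44 [12,24)=17 [24,36)=16

i=0 t=3 v=8: → [0,12); WM=2
i=1 t=6 v=7: → [0,12); WM=5
i=2 t=7 v=9: → [0,12); WM=6
i=3 t=8 v=7: → [0,12); WM=7
i=4 t=3 v=4: DROP (t<7-2); WM=7
i=5 t=11 v=5: → [0,12); WM=10
i=6 t=11 v=8: → [0,12); WM=10
i=7 t=13 v=5: → [12,24); WM=12; [0,12) fires=44
i=8 t=14 v=6: → [12,24); WM=13
i=9 t=20 v=4: → [12,24); WM=19
i=10 t=23 v=2: → [12,24); WM=22
i=11 t=24 v=3: → [24,36); WM=23
i=12 t=28 v=4: → [24,36); WM=27; [12,24) fires=17
i=13 t=28 v=2: → [24,36); WM=27
i=14 t=31 v=7: → [24,36); WM=30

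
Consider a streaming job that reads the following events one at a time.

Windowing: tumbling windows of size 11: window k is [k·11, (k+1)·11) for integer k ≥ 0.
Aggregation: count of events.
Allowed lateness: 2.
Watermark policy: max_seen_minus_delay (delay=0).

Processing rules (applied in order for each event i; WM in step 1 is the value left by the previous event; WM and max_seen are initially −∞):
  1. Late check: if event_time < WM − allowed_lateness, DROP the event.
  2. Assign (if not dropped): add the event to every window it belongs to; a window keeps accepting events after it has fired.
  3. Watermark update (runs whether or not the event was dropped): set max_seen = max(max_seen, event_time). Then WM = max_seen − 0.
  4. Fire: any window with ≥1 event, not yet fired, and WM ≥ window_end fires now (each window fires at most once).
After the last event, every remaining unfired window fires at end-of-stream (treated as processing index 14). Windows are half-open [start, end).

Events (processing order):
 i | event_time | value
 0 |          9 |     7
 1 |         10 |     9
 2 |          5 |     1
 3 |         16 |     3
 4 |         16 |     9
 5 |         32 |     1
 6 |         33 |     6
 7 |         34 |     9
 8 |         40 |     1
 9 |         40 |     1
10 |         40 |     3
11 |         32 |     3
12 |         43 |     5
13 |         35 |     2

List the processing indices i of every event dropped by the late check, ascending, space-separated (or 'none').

2 11 13

i=0 t=9 v=7: → [0,11); WM=9
i=1 t=10 v=9: → [0,11); WM=10
i=2 t=5 v=1: DROP (t<10-2); WM=10
i=3 t=16 v=3: → [11,22); WM=16; [0,11) fires=2
i=4 t=16 v=9: → [11,22); WM=16
i=5 t=32 v=1: → [22,33); WM=32; [11,22) fires=2
i=6 t=33 v=6: → [33,44); WM=33; [22,33) fires=1
i=7 t=34 v=9: → [33,44); WM=34
i=8 t=40 v=1: → [33,44); WM=40
i=9 t=40 v=1: → [33,44); WM=40
i=10 t=40 v=3: → [33,44); WM=40
i=11 t=32 v=3: DROP (t<40-2); WM=40
i=12 t=43 v=5: → [33,44); WM=43
i=13 t=35 v=2: DROP (t<43-2); WM=43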